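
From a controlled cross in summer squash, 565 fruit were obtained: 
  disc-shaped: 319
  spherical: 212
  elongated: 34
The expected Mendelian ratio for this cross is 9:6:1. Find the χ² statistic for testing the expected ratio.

Total ratio parts = 16. Expected numbers out of 565:
  disc-shaped: 565 × 9/16 = 317.8125
  spherical: 565 × 6/16 = 211.875
  elongated: 565 × 1/16 = 35.3125
χ² = Σ (O − E)² / E
  disc-shaped: (319 − 317.8125)² / 317.8125 = 0.0044
  spherical: (212 − 211.875)² / 211.875 = 0.0001
  elongated: (34 − 35.3125)² / 35.3125 = 0.0488
χ² = 0.0044 + 0.0001 + 0.0488 = 0.0533 ≈ 0.053

0.053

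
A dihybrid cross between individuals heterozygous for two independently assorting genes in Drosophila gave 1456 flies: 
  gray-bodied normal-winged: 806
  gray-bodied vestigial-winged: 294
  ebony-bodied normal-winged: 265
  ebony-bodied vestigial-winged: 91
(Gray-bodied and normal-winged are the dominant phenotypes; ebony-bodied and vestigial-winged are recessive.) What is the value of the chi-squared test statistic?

A dihybrid F₂ with independent assortment and complete dominance at both loci gives a 9:3:3:1 phenotypic ratio.
Total ratio parts = 16. Expected numbers out of 1456:
  gray-bodied normal-winged: 1456 × 9/16 = 819
  gray-bodied vestigial-winged: 1456 × 3/16 = 273
  ebony-bodied normal-winged: 1456 × 3/16 = 273
  ebony-bodied vestigial-winged: 1456 × 1/16 = 91
χ² = Σ (O − E)² / E
  gray-bodied normal-winged: (806 − 819)² / 819 = 0.2063
  gray-bodied vestigial-winged: (294 − 273)² / 273 = 1.6154
  ebony-bodied normal-winged: (265 − 273)² / 273 = 0.2344
  ebony-bodied vestigial-winged: (91 − 91)² / 91 = 0.0000
χ² = 0.2063 + 1.6154 + 0.2344 + 0.0000 = 2.0561 ≈ 2.056

2.056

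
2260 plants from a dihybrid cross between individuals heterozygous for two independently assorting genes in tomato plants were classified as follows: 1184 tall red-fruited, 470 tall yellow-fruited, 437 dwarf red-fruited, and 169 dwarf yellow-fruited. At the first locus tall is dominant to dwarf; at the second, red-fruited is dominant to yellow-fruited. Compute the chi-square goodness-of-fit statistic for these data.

A dihybrid F₂ with independent assortment and complete dominance at both loci gives a 9:3:3:1 phenotypic ratio.
Under the 9:3:3:1 hypothesis (Σ ratio = 16, N = 2260):
  tall red-fruited: 2260 × 9/16 = 1271.25
  tall yellow-fruited: 2260 × 3/16 = 423.75
  dwarf red-fruited: 2260 × 3/16 = 423.75
  dwarf yellow-fruited: 2260 × 1/16 = 141.25
χ² = Σ (O − E)² / E
  tall red-fruited: (1184 − 1271.25)² / 1271.25 = 5.9882
  tall yellow-fruited: (470 − 423.75)² / 423.75 = 5.0479
  dwarf red-fruited: (437 − 423.75)² / 423.75 = 0.4143
  dwarf yellow-fruited: (169 − 141.25)² / 141.25 = 5.4518
χ² = 5.9882 + 5.0479 + 0.4143 + 5.4518 = 16.9022 ≈ 16.902

16.902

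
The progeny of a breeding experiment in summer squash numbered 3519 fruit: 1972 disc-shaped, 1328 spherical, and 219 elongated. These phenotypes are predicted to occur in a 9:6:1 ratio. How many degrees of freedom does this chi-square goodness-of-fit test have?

A goodness-of-fit test with 3 phenotype classes has df = 3 − 1 = 2.

2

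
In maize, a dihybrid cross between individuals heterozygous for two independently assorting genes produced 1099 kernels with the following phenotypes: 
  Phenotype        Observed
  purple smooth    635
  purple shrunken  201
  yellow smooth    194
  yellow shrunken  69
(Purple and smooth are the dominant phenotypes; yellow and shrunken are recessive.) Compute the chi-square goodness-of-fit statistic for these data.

1.289

A dihybrid F₂ with independent assortment and complete dominance at both loci gives a 9:3:3:1 phenotypic ratio.
Expected counts for N = 1099 under a 9:3:3:1 ratio (total parts = 16):
  purple smooth: 1099 × 9/16 = 618.1875
  purple shrunken: 1099 × 3/16 = 206.0625
  yellow smooth: 1099 × 3/16 = 206.0625
  yellow shrunken: 1099 × 1/16 = 68.6875
χ² = Σ (O − E)² / E
  purple smooth: (635 − 618.1875)² / 618.1875 = 0.4572
  purple shrunken: (201 − 206.0625)² / 206.0625 = 0.1244
  yellow smooth: (194 − 206.0625)² / 206.0625 = 0.7061
  yellow shrunken: (69 − 68.6875)² / 68.6875 = 0.0014
χ² = 0.4572 + 0.1244 + 0.7061 + 0.0014 = 1.2891 ≈ 1.289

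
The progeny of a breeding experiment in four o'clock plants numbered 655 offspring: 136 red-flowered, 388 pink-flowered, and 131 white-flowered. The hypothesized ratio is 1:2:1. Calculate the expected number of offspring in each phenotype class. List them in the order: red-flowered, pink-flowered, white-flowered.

163.75, 327.5, 163.75

Expected counts for N = 655 under a 1:2:1 ratio (total parts = 4):
  red-flowered: 655 × 1/4 = 163.75
  pink-flowered: 655 × 2/4 = 327.5
  white-flowered: 655 × 1/4 = 163.75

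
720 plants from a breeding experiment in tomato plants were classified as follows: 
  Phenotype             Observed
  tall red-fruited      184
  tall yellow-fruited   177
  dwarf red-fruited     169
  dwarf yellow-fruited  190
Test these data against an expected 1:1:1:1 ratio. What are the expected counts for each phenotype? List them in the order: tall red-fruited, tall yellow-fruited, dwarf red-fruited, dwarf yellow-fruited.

180, 180, 180, 180

Total ratio parts = 4. Expected numbers out of 720:
  tall red-fruited: 720 × 1/4 = 180
  tall yellow-fruited: 720 × 1/4 = 180
  dwarf red-fruited: 720 × 1/4 = 180
  dwarf yellow-fruited: 720 × 1/4 = 180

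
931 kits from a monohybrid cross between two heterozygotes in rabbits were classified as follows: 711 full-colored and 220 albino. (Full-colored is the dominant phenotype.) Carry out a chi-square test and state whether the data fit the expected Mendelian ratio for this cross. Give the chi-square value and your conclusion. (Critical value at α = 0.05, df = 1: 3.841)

For a monohybrid cross between heterozygotes with complete dominance, the expected phenotypic ratio is 3:1.
The 3:1 ratio has 4 parts, so with N = 931 the expected counts are:
  full-colored: 931 × 3/4 = 698.25
  albino: 931 × 1/4 = 232.75
χ² = Σ (O − E)² / E
  full-colored: (711 − 698.25)² / 698.25 = 0.2328
  albino: (220 − 232.75)² / 232.75 = 0.6984
χ² = 0.2328 + 0.6984 = 0.9312 ≈ 0.931
Degrees of freedom = 2 − 1 = 1; critical value at α = 0.05 is 3.841.
Since 0.931 < 3.841, we fail to reject the null hypothesis — the data are consistent with the 3:1 ratio.

0.931; consistent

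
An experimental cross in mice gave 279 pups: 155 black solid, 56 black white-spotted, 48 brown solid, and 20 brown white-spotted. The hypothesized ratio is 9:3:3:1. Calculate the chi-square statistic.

The 9:3:3:1 ratio has 16 parts, so with N = 279 the expected counts are:
  black solid: 279 × 9/16 = 156.9375
  black white-spotted: 279 × 3/16 = 52.3125
  brown solid: 279 × 3/16 = 52.3125
  brown white-spotted: 279 × 1/16 = 17.4375
χ² = Σ (O − E)² / E
  black solid: (155 − 156.9375)² / 156.9375 = 0.0239
  black white-spotted: (56 − 52.3125)² / 52.3125 = 0.2599
  brown solid: (48 − 52.3125)² / 52.3125 = 0.3555
  brown white-spotted: (20 − 17.4375)² / 17.4375 = 0.3766
χ² = 0.0239 + 0.2599 + 0.3555 + 0.3766 = 1.0159 ≈ 1.016

1.016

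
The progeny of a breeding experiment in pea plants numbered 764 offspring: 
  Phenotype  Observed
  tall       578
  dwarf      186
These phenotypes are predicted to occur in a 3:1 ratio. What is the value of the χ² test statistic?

The 3:1 ratio has 4 parts, so with N = 764 the expected counts are:
  tall: 764 × 3/4 = 573
  dwarf: 764 × 1/4 = 191
χ² = Σ (O − E)² / E
  tall: (578 − 573)² / 573 = 0.0436
  dwarf: (186 − 191)² / 191 = 0.1309
χ² = 0.0436 + 0.1309 = 0.1745 ≈ 0.175

0.175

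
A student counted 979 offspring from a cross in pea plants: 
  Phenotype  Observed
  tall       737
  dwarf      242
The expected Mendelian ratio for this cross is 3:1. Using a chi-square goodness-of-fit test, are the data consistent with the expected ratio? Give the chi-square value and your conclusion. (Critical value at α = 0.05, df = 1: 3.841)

The 3:1 ratio has 4 parts, so with N = 979 the expected counts are:
  tall: 979 × 3/4 = 734.25
  dwarf: 979 × 1/4 = 244.75
χ² = Σ (O − E)² / E
  tall: (737 − 734.25)² / 734.25 = 0.0103
  dwarf: (242 − 244.75)² / 244.75 = 0.0309
χ² = 0.0103 + 0.0309 = 0.0412 ≈ 0.041
Degrees of freedom = 2 − 1 = 1; critical value at α = 0.05 is 3.841.
Since 0.041 < 3.841, we fail to reject the null hypothesis — the data are consistent with the 3:1 ratio.

0.041; consistent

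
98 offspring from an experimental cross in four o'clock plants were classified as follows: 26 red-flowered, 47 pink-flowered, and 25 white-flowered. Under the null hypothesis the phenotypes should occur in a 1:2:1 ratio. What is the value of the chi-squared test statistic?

The 1:2:1 ratio has 4 parts, so with N = 98 the expected counts are:
  red-flowered: 98 × 1/4 = 24.5
  pink-flowered: 98 × 2/4 = 49
  white-flowered: 98 × 1/4 = 24.5
χ² = Σ (O − E)² / E
  red-flowered: (26 − 24.5)² / 24.5 = 0.0918
  pink-flowered: (47 − 49)² / 49 = 0.0816
  white-flowered: (25 − 24.5)² / 24.5 = 0.0102
χ² = 0.0918 + 0.0816 + 0.0102 = 0.1836 ≈ 0.184

0.184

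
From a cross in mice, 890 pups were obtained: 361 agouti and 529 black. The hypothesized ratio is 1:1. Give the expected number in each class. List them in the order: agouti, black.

445, 445

Expected counts for N = 890 under a 1:1 ratio (total parts = 2):
  agouti: 890 × 1/2 = 445
  black: 890 × 1/2 = 445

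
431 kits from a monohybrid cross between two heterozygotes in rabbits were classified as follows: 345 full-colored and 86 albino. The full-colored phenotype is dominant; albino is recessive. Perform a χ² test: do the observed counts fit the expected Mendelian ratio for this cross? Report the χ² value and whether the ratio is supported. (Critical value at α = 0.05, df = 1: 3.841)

5.854; not consistent

For a monohybrid cross between heterozygotes with complete dominance, the expected phenotypic ratio is 3:1.
Under the 3:1 hypothesis (Σ ratio = 4, N = 431):
  full-colored: 431 × 3/4 = 323.25
  albino: 431 × 1/4 = 107.75
χ² = Σ (O − E)² / E
  full-colored: (345 − 323.25)² / 323.25 = 1.4635
  albino: (86 − 107.75)² / 107.75 = 4.3904
χ² = 1.4635 + 4.3904 = 5.8539 ≈ 5.854
Degrees of freedom = 2 − 1 = 1; critical value at α = 0.05 is 3.841.
Since 5.854 > 3.841, we reject the null hypothesis — the data do not fit the 3:1 ratio.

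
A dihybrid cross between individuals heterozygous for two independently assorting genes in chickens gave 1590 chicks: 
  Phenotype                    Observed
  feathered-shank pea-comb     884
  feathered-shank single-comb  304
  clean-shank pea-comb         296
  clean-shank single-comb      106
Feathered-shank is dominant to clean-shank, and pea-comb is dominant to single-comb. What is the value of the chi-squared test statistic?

0.693

A dihybrid F₂ with independent assortment and complete dominance at both loci gives a 9:3:3:1 phenotypic ratio.
Expected counts for N = 1590 under a 9:3:3:1 ratio (total parts = 16):
  feathered-shank pea-comb: 1590 × 9/16 = 894.375
  feathered-shank single-comb: 1590 × 3/16 = 298.125
  clean-shank pea-comb: 1590 × 3/16 = 298.125
  clean-shank single-comb: 1590 × 1/16 = 99.375
χ² = Σ (O − E)² / E
  feathered-shank pea-comb: (884 − 894.375)² / 894.375 = 0.1204
  feathered-shank single-comb: (304 − 298.125)² / 298.125 = 0.1158
  clean-shank pea-comb: (296 − 298.125)² / 298.125 = 0.0151
  clean-shank single-comb: (106 − 99.375)² / 99.375 = 0.4417
χ² = 0.1204 + 0.1158 + 0.0151 + 0.4417 = 0.693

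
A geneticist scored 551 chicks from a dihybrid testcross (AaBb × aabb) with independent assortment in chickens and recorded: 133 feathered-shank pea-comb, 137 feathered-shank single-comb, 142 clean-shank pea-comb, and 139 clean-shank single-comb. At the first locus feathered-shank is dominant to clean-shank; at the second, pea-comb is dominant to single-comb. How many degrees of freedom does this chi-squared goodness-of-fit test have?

3

A dihybrid testcross with independent assortment gives a 1:1:1:1 ratio.
A goodness-of-fit test with 4 phenotype classes has df = 4 − 1 = 3.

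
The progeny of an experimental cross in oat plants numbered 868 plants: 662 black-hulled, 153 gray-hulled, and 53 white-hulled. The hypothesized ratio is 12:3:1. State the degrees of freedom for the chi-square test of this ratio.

A goodness-of-fit test with 3 phenotype classes has df = 3 − 1 = 2.

2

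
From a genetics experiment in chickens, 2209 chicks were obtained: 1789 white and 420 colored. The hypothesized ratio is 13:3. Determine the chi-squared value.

0.100

Expected counts for N = 2209 under a 13:3 ratio (total parts = 16):
  white: 2209 × 13/16 = 1794.8125
  colored: 2209 × 3/16 = 414.1875
χ² = Σ (O − E)² / E
  white: (1789 − 1794.8125)² / 1794.8125 = 0.0188
  colored: (420 − 414.1875)² / 414.1875 = 0.0816
χ² = 0.0188 + 0.0816 = 0.1004 ≈ 0.100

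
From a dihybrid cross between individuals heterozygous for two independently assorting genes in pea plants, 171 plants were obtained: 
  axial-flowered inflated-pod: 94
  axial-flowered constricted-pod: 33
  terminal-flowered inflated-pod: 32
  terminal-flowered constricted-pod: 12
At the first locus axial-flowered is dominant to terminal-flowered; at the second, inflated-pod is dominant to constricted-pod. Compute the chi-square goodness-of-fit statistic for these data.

0.238

A dihybrid F₂ with independent assortment and complete dominance at both loci gives a 9:3:3:1 phenotypic ratio.
Under the 9:3:3:1 hypothesis (Σ ratio = 16, N = 171):
  axial-flowered inflated-pod: 171 × 9/16 = 96.1875
  axial-flowered constricted-pod: 171 × 3/16 = 32.0625
  terminal-flowered inflated-pod: 171 × 3/16 = 32.0625
  terminal-flowered constricted-pod: 171 × 1/16 = 10.6875
χ² = Σ (O − E)² / E
  axial-flowered inflated-pod: (94 − 96.1875)² / 96.1875 = 0.0497
  axial-flowered constricted-pod: (33 − 32.0625)² / 32.0625 = 0.0274
  terminal-flowered inflated-pod: (32 − 32.0625)² / 32.0625 = 0.0001
  terminal-flowered constricted-pod: (12 − 10.6875)² / 10.6875 = 0.1612
χ² = 0.0497 + 0.0274 + 0.0001 + 0.1612 = 0.2384 ≈ 0.238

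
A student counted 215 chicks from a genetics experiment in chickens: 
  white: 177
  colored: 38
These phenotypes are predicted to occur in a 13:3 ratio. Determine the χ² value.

0.163

Expected counts for N = 215 under a 13:3 ratio (total parts = 16):
  white: 215 × 13/16 = 174.6875
  colored: 215 × 3/16 = 40.3125
χ² = Σ (O − E)² / E
  white: (177 − 174.6875)² / 174.6875 = 0.0306
  colored: (38 − 40.3125)² / 40.3125 = 0.1327
χ² = 0.0306 + 0.1327 = 0.1633 ≈ 0.163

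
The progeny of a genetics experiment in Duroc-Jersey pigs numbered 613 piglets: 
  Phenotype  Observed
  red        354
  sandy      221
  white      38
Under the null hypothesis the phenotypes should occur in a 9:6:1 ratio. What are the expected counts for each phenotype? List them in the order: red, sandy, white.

344.8125, 229.875, 38.3125

Expected counts for N = 613 under a 9:6:1 ratio (total parts = 16):
  red: 613 × 9/16 = 344.8125
  sandy: 613 × 6/16 = 229.875
  white: 613 × 1/16 = 38.3125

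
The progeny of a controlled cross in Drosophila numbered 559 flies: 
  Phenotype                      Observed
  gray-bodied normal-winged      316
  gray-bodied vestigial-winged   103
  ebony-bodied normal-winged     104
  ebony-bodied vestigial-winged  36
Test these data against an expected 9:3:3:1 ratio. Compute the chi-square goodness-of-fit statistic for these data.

The 9:3:3:1 ratio has 16 parts, so with N = 559 the expected counts are:
  gray-bodied normal-winged: 559 × 9/16 = 314.4375
  gray-bodied vestigial-winged: 559 × 3/16 = 104.8125
  ebony-bodied normal-winged: 559 × 3/16 = 104.8125
  ebony-bodied vestigial-winged: 559 × 1/16 = 34.9375
χ² = Σ (O − E)² / E
  gray-bodied normal-winged: (316 − 314.4375)² / 314.4375 = 0.0078
  gray-bodied vestigial-winged: (103 − 104.8125)² / 104.8125 = 0.0313
  ebony-bodied normal-winged: (104 − 104.8125)² / 104.8125 = 0.0063
  ebony-bodied vestigial-winged: (36 − 34.9375)² / 34.9375 = 0.0323
χ² = 0.0078 + 0.0313 + 0.0063 + 0.0323 = 0.0777 ≈ 0.078

0.078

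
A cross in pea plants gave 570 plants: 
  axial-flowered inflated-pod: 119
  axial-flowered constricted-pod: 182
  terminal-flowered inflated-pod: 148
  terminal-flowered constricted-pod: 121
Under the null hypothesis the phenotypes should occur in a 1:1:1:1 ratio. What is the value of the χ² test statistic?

18.281

Total ratio parts = 4. Expected numbers out of 570:
  axial-flowered inflated-pod: 570 × 1/4 = 142.5
  axial-flowered constricted-pod: 570 × 1/4 = 142.5
  terminal-flowered inflated-pod: 570 × 1/4 = 142.5
  terminal-flowered constricted-pod: 570 × 1/4 = 142.5
χ² = Σ (O − E)² / E
  axial-flowered inflated-pod: (119 − 142.5)² / 142.5 = 3.8754
  axial-flowered constricted-pod: (182 − 142.5)² / 142.5 = 10.9491
  terminal-flowered inflated-pod: (148 − 142.5)² / 142.5 = 0.2123
  terminal-flowered constricted-pod: (121 − 142.5)² / 142.5 = 3.2439
χ² = 3.8754 + 10.9491 + 0.2123 + 3.2439 = 18.2807 ≈ 18.281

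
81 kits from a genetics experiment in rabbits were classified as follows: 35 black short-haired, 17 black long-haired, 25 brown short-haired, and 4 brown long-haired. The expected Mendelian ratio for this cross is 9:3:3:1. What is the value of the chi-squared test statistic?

9.228

Expected counts for N = 81 under a 9:3:3:1 ratio (total parts = 16):
  black short-haired: 81 × 9/16 = 45.5625
  black long-haired: 81 × 3/16 = 15.1875
  brown short-haired: 81 × 3/16 = 15.1875
  brown long-haired: 81 × 1/16 = 5.0625
χ² = Σ (O − E)² / E
  black short-haired: (35 − 45.5625)² / 45.5625 = 2.4486
  black long-haired: (17 − 15.1875)² / 15.1875 = 0.2163
  brown short-haired: (25 − 15.1875)² / 15.1875 = 6.3398
  brown long-haired: (4 − 5.0625)² / 5.0625 = 0.2230
χ² = 2.4486 + 0.2163 + 6.3398 + 0.2230 = 9.2277 ≈ 9.228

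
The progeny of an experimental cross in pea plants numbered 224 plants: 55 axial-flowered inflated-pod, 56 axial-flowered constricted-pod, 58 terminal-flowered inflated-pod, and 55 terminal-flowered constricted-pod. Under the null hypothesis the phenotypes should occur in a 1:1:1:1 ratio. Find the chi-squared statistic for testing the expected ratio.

Total ratio parts = 4. Expected numbers out of 224:
  axial-flowered inflated-pod: 224 × 1/4 = 56
  axial-flowered constricted-pod: 224 × 1/4 = 56
  terminal-flowered inflated-pod: 224 × 1/4 = 56
  terminal-flowered constricted-pod: 224 × 1/4 = 56
χ² = Σ (O − E)² / E
  axial-flowered inflated-pod: (55 − 56)² / 56 = 0.0179
  axial-flowered constricted-pod: (56 − 56)² / 56 = 0.0000
  terminal-flowered inflated-pod: (58 − 56)² / 56 = 0.0714
  terminal-flowered constricted-pod: (55 − 56)² / 56 = 0.0179
χ² = 0.0179 + 0.0000 + 0.0714 + 0.0179 = 0.1072 ≈ 0.107

0.107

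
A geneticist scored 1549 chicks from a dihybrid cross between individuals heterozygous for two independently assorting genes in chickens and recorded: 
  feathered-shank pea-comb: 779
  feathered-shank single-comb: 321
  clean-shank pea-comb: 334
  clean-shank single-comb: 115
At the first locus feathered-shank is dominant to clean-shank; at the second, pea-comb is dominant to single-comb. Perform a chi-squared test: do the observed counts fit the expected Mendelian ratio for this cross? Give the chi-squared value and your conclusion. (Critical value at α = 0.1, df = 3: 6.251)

22.947; not consistent

A dihybrid F₂ with independent assortment and complete dominance at both loci gives a 9:3:3:1 phenotypic ratio.
Expected counts for N = 1549 under a 9:3:3:1 ratio (total parts = 16):
  feathered-shank pea-comb: 1549 × 9/16 = 871.3125
  feathered-shank single-comb: 1549 × 3/16 = 290.4375
  clean-shank pea-comb: 1549 × 3/16 = 290.4375
  clean-shank single-comb: 1549 × 1/16 = 96.8125
χ² = Σ (O − E)² / E
  feathered-shank pea-comb: (779 − 871.3125)² / 871.3125 = 9.7802
  feathered-shank single-comb: (321 − 290.4375)² / 290.4375 = 3.2161
  clean-shank pea-comb: (334 − 290.4375)² / 290.4375 = 6.5339
  clean-shank single-comb: (115 − 96.8125)² / 96.8125 = 3.4168
χ² = 9.7802 + 3.2161 + 6.5339 + 3.4168 = 22.947
Degrees of freedom = 4 − 1 = 3; critical value at α = 0.1 is 6.251.
Since 22.947 > 6.251, we reject the null hypothesis — the data do not fit the 9:3:3:1 ratio.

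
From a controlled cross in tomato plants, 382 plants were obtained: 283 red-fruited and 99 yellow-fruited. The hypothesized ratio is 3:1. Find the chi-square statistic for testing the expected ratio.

0.171

The 3:1 ratio has 4 parts, so with N = 382 the expected counts are:
  red-fruited: 382 × 3/4 = 286.5
  yellow-fruited: 382 × 1/4 = 95.5
χ² = Σ (O − E)² / E
  red-fruited: (283 − 286.5)² / 286.5 = 0.0428
  yellow-fruited: (99 − 95.5)² / 95.5 = 0.1283
χ² = 0.0428 + 0.1283 = 0.1711 ≈ 0.171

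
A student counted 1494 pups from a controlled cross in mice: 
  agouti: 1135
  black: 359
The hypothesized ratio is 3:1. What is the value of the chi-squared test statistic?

0.751

Under the 3:1 hypothesis (Σ ratio = 4, N = 1494):
  agouti: 1494 × 3/4 = 1120.5
  black: 1494 × 1/4 = 373.5
χ² = Σ (O − E)² / E
  agouti: (1135 − 1120.5)² / 1120.5 = 0.1876
  black: (359 − 373.5)² / 373.5 = 0.5629
χ² = 0.1876 + 0.5629 = 0.7505 ≈ 0.751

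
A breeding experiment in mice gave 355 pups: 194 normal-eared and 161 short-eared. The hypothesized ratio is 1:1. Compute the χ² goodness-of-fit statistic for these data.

Under the 1:1 hypothesis (Σ ratio = 2, N = 355):
  normal-eared: 355 × 1/2 = 177.5
  short-eared: 355 × 1/2 = 177.5
χ² = Σ (O − E)² / E
  normal-eared: (194 − 177.5)² / 177.5 = 1.5338
  short-eared: (161 − 177.5)² / 177.5 = 1.5338
χ² = 1.5338 + 1.5338 = 3.0676 ≈ 3.068

3.068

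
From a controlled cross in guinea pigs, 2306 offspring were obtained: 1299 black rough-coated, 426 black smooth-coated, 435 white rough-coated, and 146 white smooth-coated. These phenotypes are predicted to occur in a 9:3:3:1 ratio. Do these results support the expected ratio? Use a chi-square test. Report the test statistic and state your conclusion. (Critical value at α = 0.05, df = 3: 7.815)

0.137; consistent

Under the 9:3:3:1 hypothesis (Σ ratio = 16, N = 2306):
  black rough-coated: 2306 × 9/16 = 1297.125
  black smooth-coated: 2306 × 3/16 = 432.375
  white rough-coated: 2306 × 3/16 = 432.375
  white smooth-coated: 2306 × 1/16 = 144.125
χ² = Σ (O − E)² / E
  black rough-coated: (1299 − 1297.125)² / 1297.125 = 0.0027
  black smooth-coated: (426 − 432.375)² / 432.375 = 0.0940
  white rough-coated: (435 − 432.375)² / 432.375 = 0.0159
  white smooth-coated: (146 − 144.125)² / 144.125 = 0.0244
χ² = 0.0027 + 0.0940 + 0.0159 + 0.0244 = 0.137
Degrees of freedom = 4 − 1 = 3; critical value at α = 0.05 is 7.815.
Since 0.137 < 7.815, we fail to reject the null hypothesis — the data are consistent with the 9:3:3:1 ratio.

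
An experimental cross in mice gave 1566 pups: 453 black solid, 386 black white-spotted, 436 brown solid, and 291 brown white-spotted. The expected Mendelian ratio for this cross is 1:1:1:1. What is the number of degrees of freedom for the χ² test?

3

A goodness-of-fit test with 4 phenotype classes has df = 4 − 1 = 3.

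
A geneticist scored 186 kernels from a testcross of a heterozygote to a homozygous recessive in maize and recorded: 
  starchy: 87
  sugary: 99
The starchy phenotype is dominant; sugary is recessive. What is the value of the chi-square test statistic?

A testcross of a heterozygote (Aa × aa) gives a 1:1 phenotypic ratio.
Under the 1:1 hypothesis (Σ ratio = 2, N = 186):
  starchy: 186 × 1/2 = 93
  sugary: 186 × 1/2 = 93
χ² = Σ (O − E)² / E
  starchy: (87 − 93)² / 93 = 0.3871
  sugary: (99 − 93)² / 93 = 0.3871
χ² = 0.3871 + 0.3871 = 0.7742 ≈ 0.774

0.774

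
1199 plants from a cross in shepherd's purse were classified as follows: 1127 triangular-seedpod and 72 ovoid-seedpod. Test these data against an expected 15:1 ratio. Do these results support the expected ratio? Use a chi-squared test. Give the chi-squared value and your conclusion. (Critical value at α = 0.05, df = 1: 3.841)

0.123; consistent

The 15:1 ratio has 16 parts, so with N = 1199 the expected counts are:
  triangular-seedpod: 1199 × 15/16 = 1124.0625
  ovoid-seedpod: 1199 × 1/16 = 74.9375
χ² = Σ (O − E)² / E
  triangular-seedpod: (1127 − 1124.0625)² / 1124.0625 = 0.0077
  ovoid-seedpod: (72 − 74.9375)² / 74.9375 = 0.1151
χ² = 0.0077 + 0.1151 = 0.1228 ≈ 0.123
Degrees of freedom = 2 − 1 = 1; critical value at α = 0.05 is 3.841.
Since 0.123 < 3.841, we fail to reject the null hypothesis — the data are consistent with the 15:1 ratio.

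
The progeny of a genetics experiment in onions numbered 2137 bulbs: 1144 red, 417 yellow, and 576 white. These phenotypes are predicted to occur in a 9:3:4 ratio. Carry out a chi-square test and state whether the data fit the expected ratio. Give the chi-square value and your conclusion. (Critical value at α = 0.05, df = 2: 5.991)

6.731; not consistent

The 9:3:4 ratio has 16 parts, so with N = 2137 the expected counts are:
  red: 2137 × 9/16 = 1202.0625
  yellow: 2137 × 3/16 = 400.6875
  white: 2137 × 4/16 = 534.25
χ² = Σ (O − E)² / E
  red: (1144 − 1202.0625)² / 1202.0625 = 2.8046
  yellow: (417 − 400.6875)² / 400.6875 = 0.6641
  white: (576 − 534.25)² / 534.25 = 3.2626
χ² = 2.8046 + 0.6641 + 3.2626 = 6.7313 ≈ 6.731
Degrees of freedom = 3 − 1 = 2; critical value at α = 0.05 is 5.991.
Since 6.731 > 5.991, we reject the null hypothesis — the data do not fit the 9:3:4 ratio.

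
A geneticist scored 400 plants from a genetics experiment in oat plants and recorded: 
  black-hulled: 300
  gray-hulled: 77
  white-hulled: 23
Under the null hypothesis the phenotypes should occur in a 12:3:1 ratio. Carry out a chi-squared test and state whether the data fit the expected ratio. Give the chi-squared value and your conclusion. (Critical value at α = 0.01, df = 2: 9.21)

Expected counts for N = 400 under a 12:3:1 ratio (total parts = 16):
  black-hulled: 400 × 12/16 = 300
  gray-hulled: 400 × 3/16 = 75
  white-hulled: 400 × 1/16 = 25
χ² = Σ (O − E)² / E
  black-hulled: (300 − 300)² / 300 = 0.0000
  gray-hulled: (77 − 75)² / 75 = 0.0533
  white-hulled: (23 − 25)² / 25 = 0.1600
χ² = 0.0000 + 0.0533 + 0.1600 = 0.2133 ≈ 0.213
Degrees of freedom = 3 − 1 = 2; critical value at α = 0.01 is 9.21.
Since 0.213 < 9.21, we fail to reject the null hypothesis — the data are consistent with the 12:3:1 ratio.

0.213; consistent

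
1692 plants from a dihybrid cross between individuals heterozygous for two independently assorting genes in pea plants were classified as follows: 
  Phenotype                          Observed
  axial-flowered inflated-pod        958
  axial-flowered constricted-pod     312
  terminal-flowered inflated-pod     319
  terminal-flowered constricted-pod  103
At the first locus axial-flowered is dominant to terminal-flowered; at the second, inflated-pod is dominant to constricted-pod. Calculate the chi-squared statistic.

A dihybrid F₂ with independent assortment and complete dominance at both loci gives a 9:3:3:1 phenotypic ratio.
Total ratio parts = 16. Expected numbers out of 1692:
  axial-flowered inflated-pod: 1692 × 9/16 = 951.75
  axial-flowered constricted-pod: 1692 × 3/16 = 317.25
  terminal-flowered inflated-pod: 1692 × 3/16 = 317.25
  terminal-flowered constricted-pod: 1692 × 1/16 = 105.75
χ² = Σ (O − E)² / E
  axial-flowered inflated-pod: (958 − 951.75)² / 951.75 = 0.0410
  axial-flowered constricted-pod: (312 − 317.25)² / 317.25 = 0.0869
  terminal-flowered inflated-pod: (319 − 317.25)² / 317.25 = 0.0097
  terminal-flowered constricted-pod: (103 − 105.75)² / 105.75 = 0.0715
χ² = 0.0410 + 0.0869 + 0.0097 + 0.0715 = 0.2091 ≈ 0.209

0.209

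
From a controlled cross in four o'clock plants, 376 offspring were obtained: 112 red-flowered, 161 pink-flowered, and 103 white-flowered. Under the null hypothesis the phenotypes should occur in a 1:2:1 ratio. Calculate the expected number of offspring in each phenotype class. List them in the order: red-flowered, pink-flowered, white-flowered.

The 1:2:1 ratio has 4 parts, so with N = 376 the expected counts are:
  red-flowered: 376 × 1/4 = 94
  pink-flowered: 376 × 2/4 = 188
  white-flowered: 376 × 1/4 = 94

94, 188, 94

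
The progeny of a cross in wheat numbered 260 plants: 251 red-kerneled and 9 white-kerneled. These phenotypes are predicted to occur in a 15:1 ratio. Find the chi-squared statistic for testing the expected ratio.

3.450

Expected counts for N = 260 under a 15:1 ratio (total parts = 16):
  red-kerneled: 260 × 15/16 = 243.75
  white-kerneled: 260 × 1/16 = 16.25
χ² = Σ (O − E)² / E
  red-kerneled: (251 − 243.75)² / 243.75 = 0.2156
  white-kerneled: (9 − 16.25)² / 16.25 = 3.2346
χ² = 0.2156 + 3.2346 = 3.4502 ≈ 3.450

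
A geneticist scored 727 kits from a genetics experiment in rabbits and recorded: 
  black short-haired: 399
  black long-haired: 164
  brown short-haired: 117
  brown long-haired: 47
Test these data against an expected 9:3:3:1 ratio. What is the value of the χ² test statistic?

8.655

The 9:3:3:1 ratio has 16 parts, so with N = 727 the expected counts are:
  black short-haired: 727 × 9/16 = 408.9375
  black long-haired: 727 × 3/16 = 136.3125
  brown short-haired: 727 × 3/16 = 136.3125
  brown long-haired: 727 × 1/16 = 45.4375
χ² = Σ (O − E)² / E
  black short-haired: (399 − 408.9375)² / 408.9375 = 0.2415
  black long-haired: (164 − 136.3125)² / 136.3125 = 5.6238
  brown short-haired: (117 − 136.3125)² / 136.3125 = 2.7362
  brown long-haired: (47 − 45.4375)² / 45.4375 = 0.0537
χ² = 0.2415 + 5.6238 + 2.7362 + 0.0537 = 8.6552 ≈ 8.655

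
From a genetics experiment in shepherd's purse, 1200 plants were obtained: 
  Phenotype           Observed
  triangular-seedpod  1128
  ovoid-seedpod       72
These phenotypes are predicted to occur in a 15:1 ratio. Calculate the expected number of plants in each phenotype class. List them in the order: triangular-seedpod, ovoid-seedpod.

Expected counts for N = 1200 under a 15:1 ratio (total parts = 16):
  triangular-seedpod: 1200 × 15/16 = 1125
  ovoid-seedpod: 1200 × 1/16 = 75

1125, 75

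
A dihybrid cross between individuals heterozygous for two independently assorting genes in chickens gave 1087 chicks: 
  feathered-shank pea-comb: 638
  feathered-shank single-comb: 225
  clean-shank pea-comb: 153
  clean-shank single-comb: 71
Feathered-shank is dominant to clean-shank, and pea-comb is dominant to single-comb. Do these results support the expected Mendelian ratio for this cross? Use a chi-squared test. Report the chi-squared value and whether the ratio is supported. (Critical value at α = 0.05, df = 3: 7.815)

16.163; not consistent

A dihybrid F₂ with independent assortment and complete dominance at both loci gives a 9:3:3:1 phenotypic ratio.
The 9:3:3:1 ratio has 16 parts, so with N = 1087 the expected counts are:
  feathered-shank pea-comb: 1087 × 9/16 = 611.4375
  feathered-shank single-comb: 1087 × 3/16 = 203.8125
  clean-shank pea-comb: 1087 × 3/16 = 203.8125
  clean-shank single-comb: 1087 × 1/16 = 67.9375
χ² = Σ (O − E)² / E
  feathered-shank pea-comb: (638 − 611.4375)² / 611.4375 = 1.1539
  feathered-shank single-comb: (225 − 203.8125)² / 203.8125 = 2.2026
  clean-shank pea-comb: (153 − 203.8125)² / 203.8125 = 12.6681
  clean-shank single-comb: (71 − 67.9375)² / 67.9375 = 0.1381
χ² = 1.1539 + 2.2026 + 12.6681 + 0.1381 = 16.1627 ≈ 16.163
Degrees of freedom = 4 − 1 = 3; critical value at α = 0.05 is 7.815.
Since 16.163 > 7.815, we reject the null hypothesis — the data do not fit the 9:3:3:1 ratio.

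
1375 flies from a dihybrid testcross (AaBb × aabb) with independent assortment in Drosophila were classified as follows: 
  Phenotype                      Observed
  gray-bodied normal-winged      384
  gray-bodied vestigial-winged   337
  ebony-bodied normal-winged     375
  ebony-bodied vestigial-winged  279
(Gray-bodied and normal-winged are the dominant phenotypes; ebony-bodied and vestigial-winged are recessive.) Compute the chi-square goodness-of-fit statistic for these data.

A dihybrid testcross with independent assortment gives a 1:1:1:1 ratio.
The 1:1:1:1 ratio has 4 parts, so with N = 1375 the expected counts are:
  gray-bodied normal-winged: 1375 × 1/4 = 343.75
  gray-bodied vestigial-winged: 1375 × 1/4 = 343.75
  ebony-bodied normal-winged: 1375 × 1/4 = 343.75
  ebony-bodied vestigial-winged: 1375 × 1/4 = 343.75
χ² = Σ (O − E)² / E
  gray-bodied normal-winged: (384 − 343.75)² / 343.75 = 4.7129
  gray-bodied vestigial-winged: (337 − 343.75)² / 343.75 = 0.1325
  ebony-bodied normal-winged: (375 − 343.75)² / 343.75 = 2.8409
  ebony-bodied vestigial-winged: (279 − 343.75)² / 343.75 = 12.1965
χ² = 4.7129 + 0.1325 + 2.8409 + 12.1965 = 19.8828 ≈ 19.883

19.883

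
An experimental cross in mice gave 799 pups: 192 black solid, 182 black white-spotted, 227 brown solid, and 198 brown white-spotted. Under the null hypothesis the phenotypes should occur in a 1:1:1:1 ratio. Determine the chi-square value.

5.611

The 1:1:1:1 ratio has 4 parts, so with N = 799 the expected counts are:
  black solid: 799 × 1/4 = 199.75
  black white-spotted: 799 × 1/4 = 199.75
  brown solid: 799 × 1/4 = 199.75
  brown white-spotted: 799 × 1/4 = 199.75
χ² = Σ (O − E)² / E
  black solid: (192 − 199.75)² / 199.75 = 0.3007
  black white-spotted: (182 − 199.75)² / 199.75 = 1.5773
  brown solid: (227 − 199.75)² / 199.75 = 3.7175
  brown white-spotted: (198 − 199.75)² / 199.75 = 0.0153
χ² = 0.3007 + 1.5773 + 3.7175 + 0.0153 = 5.6108 ≈ 5.611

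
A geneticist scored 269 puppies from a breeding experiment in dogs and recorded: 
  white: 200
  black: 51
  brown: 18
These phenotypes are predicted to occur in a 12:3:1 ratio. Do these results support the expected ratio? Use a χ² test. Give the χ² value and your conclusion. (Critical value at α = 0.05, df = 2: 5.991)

0.105; consistent

The 12:3:1 ratio has 16 parts, so with N = 269 the expected counts are:
  white: 269 × 12/16 = 201.75
  black: 269 × 3/16 = 50.4375
  brown: 269 × 1/16 = 16.8125
χ² = Σ (O − E)² / E
  white: (200 − 201.75)² / 201.75 = 0.0152
  black: (51 − 50.4375)² / 50.4375 = 0.0063
  brown: (18 − 16.8125)² / 16.8125 = 0.0839
χ² = 0.0152 + 0.0063 + 0.0839 = 0.1054 ≈ 0.105
Degrees of freedom = 3 − 1 = 2; critical value at α = 0.05 is 5.991.
Since 0.105 < 5.991, we fail to reject the null hypothesis — the data are consistent with the 12:3:1 ratio.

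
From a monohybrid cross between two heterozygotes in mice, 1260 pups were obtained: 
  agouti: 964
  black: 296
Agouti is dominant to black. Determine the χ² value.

1.528

For a monohybrid cross between heterozygotes with complete dominance, the expected phenotypic ratio is 3:1.
Expected counts for N = 1260 under a 3:1 ratio (total parts = 4):
  agouti: 1260 × 3/4 = 945
  black: 1260 × 1/4 = 315
χ² = Σ (O − E)² / E
  agouti: (964 − 945)² / 945 = 0.3820
  black: (296 − 315)² / 315 = 1.1460
χ² = 0.3820 + 1.1460 = 1.528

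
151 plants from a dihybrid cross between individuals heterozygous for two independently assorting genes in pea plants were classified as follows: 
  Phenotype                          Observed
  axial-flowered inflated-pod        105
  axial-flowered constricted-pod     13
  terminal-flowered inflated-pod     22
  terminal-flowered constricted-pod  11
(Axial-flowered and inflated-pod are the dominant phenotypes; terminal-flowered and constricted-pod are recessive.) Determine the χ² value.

A dihybrid F₂ with independent assortment and complete dominance at both loci gives a 9:3:3:1 phenotypic ratio.
The 9:3:3:1 ratio has 16 parts, so with N = 151 the expected counts are:
  axial-flowered inflated-pod: 151 × 9/16 = 84.9375
  axial-flowered constricted-pod: 151 × 3/16 = 28.3125
  terminal-flowered inflated-pod: 151 × 3/16 = 28.3125
  terminal-flowered constricted-pod: 151 × 1/16 = 9.4375
χ² = Σ (O − E)² / E
  axial-flowered inflated-pod: (105 − 84.9375)² / 84.9375 = 4.7388
  axial-flowered constricted-pod: (13 − 28.3125)² / 28.3125 = 8.2816
  terminal-flowered inflated-pod: (22 − 28.3125)² / 28.3125 = 1.4074
  terminal-flowered constricted-pod: (11 − 9.4375)² / 9.4375 = 0.2587
χ² = 4.7388 + 8.2816 + 1.4074 + 0.2587 = 14.6865 ≈ 14.687

14.687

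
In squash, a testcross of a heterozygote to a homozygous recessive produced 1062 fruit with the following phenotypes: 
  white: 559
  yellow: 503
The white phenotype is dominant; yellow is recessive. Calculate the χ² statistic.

2.953

A testcross of a heterozygote (Aa × aa) gives a 1:1 phenotypic ratio.
Expected counts for N = 1062 under a 1:1 ratio (total parts = 2):
  white: 1062 × 1/2 = 531
  yellow: 1062 × 1/2 = 531
χ² = Σ (O − E)² / E
  white: (559 − 531)² / 531 = 1.4765
  yellow: (503 − 531)² / 531 = 1.4765
χ² = 1.4765 + 1.4765 = 2.953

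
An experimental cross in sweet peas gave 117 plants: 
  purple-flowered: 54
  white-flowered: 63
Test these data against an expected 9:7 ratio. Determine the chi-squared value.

4.846

Under the 9:7 hypothesis (Σ ratio = 16, N = 117):
  purple-flowered: 117 × 9/16 = 65.8125
  white-flowered: 117 × 7/16 = 51.1875
χ² = Σ (O − E)² / E
  purple-flowered: (54 − 65.8125)² / 65.8125 = 2.1202
  white-flowered: (63 − 51.1875)² / 51.1875 = 2.7260
χ² = 2.1202 + 2.7260 = 4.8462 ≈ 4.846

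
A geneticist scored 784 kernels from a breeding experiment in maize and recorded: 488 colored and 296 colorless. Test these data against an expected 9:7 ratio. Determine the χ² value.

The 9:7 ratio has 16 parts, so with N = 784 the expected counts are:
  colored: 784 × 9/16 = 441
  colorless: 784 × 7/16 = 343
χ² = Σ (O − E)² / E
  colored: (488 − 441)² / 441 = 5.0091
  colorless: (296 − 343)² / 343 = 6.4402
χ² = 5.0091 + 6.4402 = 11.4493 ≈ 11.449

11.449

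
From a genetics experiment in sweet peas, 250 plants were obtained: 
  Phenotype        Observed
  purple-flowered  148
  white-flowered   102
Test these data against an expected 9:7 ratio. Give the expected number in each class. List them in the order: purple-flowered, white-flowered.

Expected counts for N = 250 under a 9:7 ratio (total parts = 16):
  purple-flowered: 250 × 9/16 = 140.625
  white-flowered: 250 × 7/16 = 109.375

140.625, 109.375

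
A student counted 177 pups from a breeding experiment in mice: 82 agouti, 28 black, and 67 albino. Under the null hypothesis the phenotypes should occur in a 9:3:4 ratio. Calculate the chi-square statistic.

15.605

Total ratio parts = 16. Expected numbers out of 177:
  agouti: 177 × 9/16 = 99.5625
  black: 177 × 3/16 = 33.1875
  albino: 177 × 4/16 = 44.25
χ² = Σ (O − E)² / E
  agouti: (82 − 99.5625)² / 99.5625 = 3.0980
  black: (28 − 33.1875)² / 33.1875 = 0.8109
  albino: (67 − 44.25)² / 44.25 = 11.6963
χ² = 3.0980 + 0.8109 + 11.6963 = 15.6052 ≈ 15.605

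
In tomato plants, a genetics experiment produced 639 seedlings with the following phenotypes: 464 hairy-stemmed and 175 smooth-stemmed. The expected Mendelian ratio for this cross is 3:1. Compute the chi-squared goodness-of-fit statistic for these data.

Under the 3:1 hypothesis (Σ ratio = 4, N = 639):
  hairy-stemmed: 639 × 3/4 = 479.25
  smooth-stemmed: 639 × 1/4 = 159.75
χ² = Σ (O − E)² / E
  hairy-stemmed: (464 − 479.25)² / 479.25 = 0.4853
  smooth-stemmed: (175 − 159.75)² / 159.75 = 1.4558
χ² = 0.4853 + 1.4558 = 1.9411 ≈ 1.941

1.941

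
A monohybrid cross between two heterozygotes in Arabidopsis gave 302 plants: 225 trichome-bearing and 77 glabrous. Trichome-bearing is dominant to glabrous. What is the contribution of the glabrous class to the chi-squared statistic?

0.030

For a monohybrid cross between heterozygotes with complete dominance, the expected phenotypic ratio is 3:1.
Under the 3:1 hypothesis (Σ ratio = 4, N = 302):
  trichome-bearing: 302 × 3/4 = 226.5
  glabrous: 302 × 1/4 = 75.5
Contribution of glabrous: (77 − 75.5)² / 75.5 = 0.0298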